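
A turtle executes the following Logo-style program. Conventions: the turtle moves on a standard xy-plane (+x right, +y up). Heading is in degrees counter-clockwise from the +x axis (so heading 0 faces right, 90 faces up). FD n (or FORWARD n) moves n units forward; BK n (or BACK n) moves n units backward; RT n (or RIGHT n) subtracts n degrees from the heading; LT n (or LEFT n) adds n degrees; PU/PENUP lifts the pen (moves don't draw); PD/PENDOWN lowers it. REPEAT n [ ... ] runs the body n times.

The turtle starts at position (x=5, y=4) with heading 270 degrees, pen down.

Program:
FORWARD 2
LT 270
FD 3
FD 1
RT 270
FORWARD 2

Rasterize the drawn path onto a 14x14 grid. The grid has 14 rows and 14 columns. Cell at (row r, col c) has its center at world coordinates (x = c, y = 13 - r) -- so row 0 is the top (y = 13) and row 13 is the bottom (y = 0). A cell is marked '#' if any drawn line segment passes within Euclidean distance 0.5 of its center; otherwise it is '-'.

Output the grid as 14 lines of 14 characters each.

Segment 0: (5,4) -> (5,2)
Segment 1: (5,2) -> (2,2)
Segment 2: (2,2) -> (1,2)
Segment 3: (1,2) -> (1,0)

Answer: --------------
--------------
--------------
--------------
--------------
--------------
--------------
--------------
--------------
-----#--------
-----#--------
-#####--------
-#------------
-#------------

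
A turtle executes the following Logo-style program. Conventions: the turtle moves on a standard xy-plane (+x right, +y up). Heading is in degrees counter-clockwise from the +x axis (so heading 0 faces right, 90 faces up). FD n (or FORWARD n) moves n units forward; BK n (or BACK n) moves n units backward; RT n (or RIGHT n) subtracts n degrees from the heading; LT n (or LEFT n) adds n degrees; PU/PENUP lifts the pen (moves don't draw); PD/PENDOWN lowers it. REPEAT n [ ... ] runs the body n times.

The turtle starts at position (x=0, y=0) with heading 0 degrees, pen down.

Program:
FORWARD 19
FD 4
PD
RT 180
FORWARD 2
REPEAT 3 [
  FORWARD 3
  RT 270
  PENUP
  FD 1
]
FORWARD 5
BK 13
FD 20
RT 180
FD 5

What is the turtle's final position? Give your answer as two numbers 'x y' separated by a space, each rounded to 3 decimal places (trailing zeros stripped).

Executing turtle program step by step:
Start: pos=(0,0), heading=0, pen down
FD 19: (0,0) -> (19,0) [heading=0, draw]
FD 4: (19,0) -> (23,0) [heading=0, draw]
PD: pen down
RT 180: heading 0 -> 180
FD 2: (23,0) -> (21,0) [heading=180, draw]
REPEAT 3 [
  -- iteration 1/3 --
  FD 3: (21,0) -> (18,0) [heading=180, draw]
  RT 270: heading 180 -> 270
  PU: pen up
  FD 1: (18,0) -> (18,-1) [heading=270, move]
  -- iteration 2/3 --
  FD 3: (18,-1) -> (18,-4) [heading=270, move]
  RT 270: heading 270 -> 0
  PU: pen up
  FD 1: (18,-4) -> (19,-4) [heading=0, move]
  -- iteration 3/3 --
  FD 3: (19,-4) -> (22,-4) [heading=0, move]
  RT 270: heading 0 -> 90
  PU: pen up
  FD 1: (22,-4) -> (22,-3) [heading=90, move]
]
FD 5: (22,-3) -> (22,2) [heading=90, move]
BK 13: (22,2) -> (22,-11) [heading=90, move]
FD 20: (22,-11) -> (22,9) [heading=90, move]
RT 180: heading 90 -> 270
FD 5: (22,9) -> (22,4) [heading=270, move]
Final: pos=(22,4), heading=270, 4 segment(s) drawn

Answer: 22 4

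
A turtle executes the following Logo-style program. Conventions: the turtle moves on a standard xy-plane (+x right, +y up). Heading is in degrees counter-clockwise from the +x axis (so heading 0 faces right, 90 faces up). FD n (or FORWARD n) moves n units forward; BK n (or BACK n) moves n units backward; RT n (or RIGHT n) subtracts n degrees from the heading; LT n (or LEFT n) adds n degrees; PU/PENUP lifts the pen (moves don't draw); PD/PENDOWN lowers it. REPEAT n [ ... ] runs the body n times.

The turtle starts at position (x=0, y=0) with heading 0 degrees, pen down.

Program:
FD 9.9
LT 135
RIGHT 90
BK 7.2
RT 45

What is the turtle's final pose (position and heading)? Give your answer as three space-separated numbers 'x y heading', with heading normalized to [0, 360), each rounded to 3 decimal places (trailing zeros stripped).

Answer: 4.809 -5.091 0

Derivation:
Executing turtle program step by step:
Start: pos=(0,0), heading=0, pen down
FD 9.9: (0,0) -> (9.9,0) [heading=0, draw]
LT 135: heading 0 -> 135
RT 90: heading 135 -> 45
BK 7.2: (9.9,0) -> (4.809,-5.091) [heading=45, draw]
RT 45: heading 45 -> 0
Final: pos=(4.809,-5.091), heading=0, 2 segment(s) drawn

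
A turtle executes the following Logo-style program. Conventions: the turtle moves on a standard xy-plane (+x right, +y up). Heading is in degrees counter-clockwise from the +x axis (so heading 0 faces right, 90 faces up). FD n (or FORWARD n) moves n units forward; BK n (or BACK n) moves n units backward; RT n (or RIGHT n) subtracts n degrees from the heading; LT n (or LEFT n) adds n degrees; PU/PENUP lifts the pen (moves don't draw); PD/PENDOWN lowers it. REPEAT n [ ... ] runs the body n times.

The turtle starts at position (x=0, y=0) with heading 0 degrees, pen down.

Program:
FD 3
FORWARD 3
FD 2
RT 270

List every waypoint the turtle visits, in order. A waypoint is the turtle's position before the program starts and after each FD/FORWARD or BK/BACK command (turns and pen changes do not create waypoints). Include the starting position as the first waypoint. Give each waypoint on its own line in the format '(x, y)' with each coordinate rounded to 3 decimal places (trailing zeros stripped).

Executing turtle program step by step:
Start: pos=(0,0), heading=0, pen down
FD 3: (0,0) -> (3,0) [heading=0, draw]
FD 3: (3,0) -> (6,0) [heading=0, draw]
FD 2: (6,0) -> (8,0) [heading=0, draw]
RT 270: heading 0 -> 90
Final: pos=(8,0), heading=90, 3 segment(s) drawn
Waypoints (4 total):
(0, 0)
(3, 0)
(6, 0)
(8, 0)

Answer: (0, 0)
(3, 0)
(6, 0)
(8, 0)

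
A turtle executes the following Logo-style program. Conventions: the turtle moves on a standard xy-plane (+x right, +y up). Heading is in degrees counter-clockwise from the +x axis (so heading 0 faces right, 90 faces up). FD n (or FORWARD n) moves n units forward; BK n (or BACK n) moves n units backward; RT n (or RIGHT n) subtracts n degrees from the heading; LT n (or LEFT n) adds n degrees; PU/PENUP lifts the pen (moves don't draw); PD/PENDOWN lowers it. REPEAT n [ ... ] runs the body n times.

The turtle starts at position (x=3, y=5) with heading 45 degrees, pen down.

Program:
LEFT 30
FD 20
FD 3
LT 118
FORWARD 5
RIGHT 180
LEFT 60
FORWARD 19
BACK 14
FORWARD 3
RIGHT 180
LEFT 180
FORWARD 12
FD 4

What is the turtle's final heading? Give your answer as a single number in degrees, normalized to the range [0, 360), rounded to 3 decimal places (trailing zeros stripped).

Answer: 73

Derivation:
Executing turtle program step by step:
Start: pos=(3,5), heading=45, pen down
LT 30: heading 45 -> 75
FD 20: (3,5) -> (8.176,24.319) [heading=75, draw]
FD 3: (8.176,24.319) -> (8.953,27.216) [heading=75, draw]
LT 118: heading 75 -> 193
FD 5: (8.953,27.216) -> (4.081,26.092) [heading=193, draw]
RT 180: heading 193 -> 13
LT 60: heading 13 -> 73
FD 19: (4.081,26.092) -> (9.636,44.261) [heading=73, draw]
BK 14: (9.636,44.261) -> (5.543,30.873) [heading=73, draw]
FD 3: (5.543,30.873) -> (6.42,33.742) [heading=73, draw]
RT 180: heading 73 -> 253
LT 180: heading 253 -> 73
FD 12: (6.42,33.742) -> (9.928,45.218) [heading=73, draw]
FD 4: (9.928,45.218) -> (11.098,49.043) [heading=73, draw]
Final: pos=(11.098,49.043), heading=73, 8 segment(s) drawn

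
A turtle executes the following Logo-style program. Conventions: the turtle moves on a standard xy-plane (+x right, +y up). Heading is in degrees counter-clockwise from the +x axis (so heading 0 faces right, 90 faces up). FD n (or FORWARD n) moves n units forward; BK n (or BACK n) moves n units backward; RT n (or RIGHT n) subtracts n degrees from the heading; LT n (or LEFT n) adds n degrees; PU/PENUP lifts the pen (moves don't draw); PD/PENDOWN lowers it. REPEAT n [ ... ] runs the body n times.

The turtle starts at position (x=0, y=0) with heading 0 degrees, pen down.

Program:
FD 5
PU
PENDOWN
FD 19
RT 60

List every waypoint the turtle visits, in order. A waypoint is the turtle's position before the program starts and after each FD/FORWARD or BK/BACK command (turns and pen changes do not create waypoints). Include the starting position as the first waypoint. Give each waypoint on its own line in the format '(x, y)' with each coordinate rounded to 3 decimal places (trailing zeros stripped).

Executing turtle program step by step:
Start: pos=(0,0), heading=0, pen down
FD 5: (0,0) -> (5,0) [heading=0, draw]
PU: pen up
PD: pen down
FD 19: (5,0) -> (24,0) [heading=0, draw]
RT 60: heading 0 -> 300
Final: pos=(24,0), heading=300, 2 segment(s) drawn
Waypoints (3 total):
(0, 0)
(5, 0)
(24, 0)

Answer: (0, 0)
(5, 0)
(24, 0)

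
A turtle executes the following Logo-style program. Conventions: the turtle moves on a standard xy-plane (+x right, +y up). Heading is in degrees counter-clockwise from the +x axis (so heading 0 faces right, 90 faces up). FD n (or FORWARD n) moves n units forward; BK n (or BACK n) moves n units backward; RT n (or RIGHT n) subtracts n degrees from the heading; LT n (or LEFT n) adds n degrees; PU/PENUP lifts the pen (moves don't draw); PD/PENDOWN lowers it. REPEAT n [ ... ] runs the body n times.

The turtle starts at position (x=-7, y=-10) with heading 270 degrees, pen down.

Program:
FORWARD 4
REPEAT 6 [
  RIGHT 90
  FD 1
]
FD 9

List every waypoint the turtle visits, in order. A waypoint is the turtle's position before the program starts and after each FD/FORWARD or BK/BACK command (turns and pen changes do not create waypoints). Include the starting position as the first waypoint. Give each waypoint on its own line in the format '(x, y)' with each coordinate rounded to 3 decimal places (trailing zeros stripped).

Executing turtle program step by step:
Start: pos=(-7,-10), heading=270, pen down
FD 4: (-7,-10) -> (-7,-14) [heading=270, draw]
REPEAT 6 [
  -- iteration 1/6 --
  RT 90: heading 270 -> 180
  FD 1: (-7,-14) -> (-8,-14) [heading=180, draw]
  -- iteration 2/6 --
  RT 90: heading 180 -> 90
  FD 1: (-8,-14) -> (-8,-13) [heading=90, draw]
  -- iteration 3/6 --
  RT 90: heading 90 -> 0
  FD 1: (-8,-13) -> (-7,-13) [heading=0, draw]
  -- iteration 4/6 --
  RT 90: heading 0 -> 270
  FD 1: (-7,-13) -> (-7,-14) [heading=270, draw]
  -- iteration 5/6 --
  RT 90: heading 270 -> 180
  FD 1: (-7,-14) -> (-8,-14) [heading=180, draw]
  -- iteration 6/6 --
  RT 90: heading 180 -> 90
  FD 1: (-8,-14) -> (-8,-13) [heading=90, draw]
]
FD 9: (-8,-13) -> (-8,-4) [heading=90, draw]
Final: pos=(-8,-4), heading=90, 8 segment(s) drawn
Waypoints (9 total):
(-7, -10)
(-7, -14)
(-8, -14)
(-8, -13)
(-7, -13)
(-7, -14)
(-8, -14)
(-8, -13)
(-8, -4)

Answer: (-7, -10)
(-7, -14)
(-8, -14)
(-8, -13)
(-7, -13)
(-7, -14)
(-8, -14)
(-8, -13)
(-8, -4)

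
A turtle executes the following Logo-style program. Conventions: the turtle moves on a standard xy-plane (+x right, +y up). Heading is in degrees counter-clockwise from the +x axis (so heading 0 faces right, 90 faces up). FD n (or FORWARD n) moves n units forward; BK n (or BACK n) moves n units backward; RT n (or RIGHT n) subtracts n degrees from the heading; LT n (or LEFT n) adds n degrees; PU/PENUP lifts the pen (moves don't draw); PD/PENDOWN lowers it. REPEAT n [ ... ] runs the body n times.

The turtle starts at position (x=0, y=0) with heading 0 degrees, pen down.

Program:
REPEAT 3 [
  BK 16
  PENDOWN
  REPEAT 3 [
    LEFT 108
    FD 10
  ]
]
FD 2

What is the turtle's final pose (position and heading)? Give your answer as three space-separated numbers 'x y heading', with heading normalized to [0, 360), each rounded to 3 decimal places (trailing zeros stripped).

Answer: -44.507 22.719 252

Derivation:
Executing turtle program step by step:
Start: pos=(0,0), heading=0, pen down
REPEAT 3 [
  -- iteration 1/3 --
  BK 16: (0,0) -> (-16,0) [heading=0, draw]
  PD: pen down
  REPEAT 3 [
    -- iteration 1/3 --
    LT 108: heading 0 -> 108
    FD 10: (-16,0) -> (-19.09,9.511) [heading=108, draw]
    -- iteration 2/3 --
    LT 108: heading 108 -> 216
    FD 10: (-19.09,9.511) -> (-27.18,3.633) [heading=216, draw]
    -- iteration 3/3 --
    LT 108: heading 216 -> 324
    FD 10: (-27.18,3.633) -> (-19.09,-2.245) [heading=324, draw]
  ]
  -- iteration 2/3 --
  BK 16: (-19.09,-2.245) -> (-32.034,7.159) [heading=324, draw]
  PD: pen down
  REPEAT 3 [
    -- iteration 1/3 --
    LT 108: heading 324 -> 72
    FD 10: (-32.034,7.159) -> (-28.944,16.67) [heading=72, draw]
    -- iteration 2/3 --
    LT 108: heading 72 -> 180
    FD 10: (-28.944,16.67) -> (-38.944,16.67) [heading=180, draw]
    -- iteration 3/3 --
    LT 108: heading 180 -> 288
    FD 10: (-38.944,16.67) -> (-35.854,7.159) [heading=288, draw]
  ]
  -- iteration 3/3 --
  BK 16: (-35.854,7.159) -> (-40.798,22.376) [heading=288, draw]
  PD: pen down
  REPEAT 3 [
    -- iteration 1/3 --
    LT 108: heading 288 -> 36
    FD 10: (-40.798,22.376) -> (-32.708,28.254) [heading=36, draw]
    -- iteration 2/3 --
    LT 108: heading 36 -> 144
    FD 10: (-32.708,28.254) -> (-40.798,34.132) [heading=144, draw]
    -- iteration 3/3 --
    LT 108: heading 144 -> 252
    FD 10: (-40.798,34.132) -> (-43.889,24.621) [heading=252, draw]
  ]
]
FD 2: (-43.889,24.621) -> (-44.507,22.719) [heading=252, draw]
Final: pos=(-44.507,22.719), heading=252, 13 segment(s) drawn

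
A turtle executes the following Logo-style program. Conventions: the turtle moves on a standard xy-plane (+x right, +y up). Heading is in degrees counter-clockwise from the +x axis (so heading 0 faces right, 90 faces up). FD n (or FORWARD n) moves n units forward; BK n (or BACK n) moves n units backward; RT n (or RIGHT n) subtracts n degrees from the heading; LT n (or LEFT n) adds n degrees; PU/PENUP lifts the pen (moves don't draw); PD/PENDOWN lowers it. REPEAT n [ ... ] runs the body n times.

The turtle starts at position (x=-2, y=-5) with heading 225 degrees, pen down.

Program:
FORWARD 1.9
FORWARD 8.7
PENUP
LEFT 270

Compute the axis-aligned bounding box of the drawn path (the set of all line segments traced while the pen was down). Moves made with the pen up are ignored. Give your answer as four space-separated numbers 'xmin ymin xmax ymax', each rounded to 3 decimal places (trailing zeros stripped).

Answer: -9.495 -12.495 -2 -5

Derivation:
Executing turtle program step by step:
Start: pos=(-2,-5), heading=225, pen down
FD 1.9: (-2,-5) -> (-3.344,-6.344) [heading=225, draw]
FD 8.7: (-3.344,-6.344) -> (-9.495,-12.495) [heading=225, draw]
PU: pen up
LT 270: heading 225 -> 135
Final: pos=(-9.495,-12.495), heading=135, 2 segment(s) drawn

Segment endpoints: x in {-9.495, -3.344, -2}, y in {-12.495, -6.344, -5}
xmin=-9.495, ymin=-12.495, xmax=-2, ymax=-5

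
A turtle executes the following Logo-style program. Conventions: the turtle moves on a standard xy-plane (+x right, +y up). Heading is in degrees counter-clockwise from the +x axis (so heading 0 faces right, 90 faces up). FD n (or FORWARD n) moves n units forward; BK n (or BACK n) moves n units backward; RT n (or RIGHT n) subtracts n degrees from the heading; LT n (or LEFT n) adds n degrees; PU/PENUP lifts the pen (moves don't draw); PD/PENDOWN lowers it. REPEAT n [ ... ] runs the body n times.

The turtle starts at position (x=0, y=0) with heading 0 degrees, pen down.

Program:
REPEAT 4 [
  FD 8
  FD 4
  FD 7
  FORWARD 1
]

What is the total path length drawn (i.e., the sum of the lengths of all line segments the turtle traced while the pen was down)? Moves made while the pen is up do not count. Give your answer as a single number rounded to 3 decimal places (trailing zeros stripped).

Executing turtle program step by step:
Start: pos=(0,0), heading=0, pen down
REPEAT 4 [
  -- iteration 1/4 --
  FD 8: (0,0) -> (8,0) [heading=0, draw]
  FD 4: (8,0) -> (12,0) [heading=0, draw]
  FD 7: (12,0) -> (19,0) [heading=0, draw]
  FD 1: (19,0) -> (20,0) [heading=0, draw]
  -- iteration 2/4 --
  FD 8: (20,0) -> (28,0) [heading=0, draw]
  FD 4: (28,0) -> (32,0) [heading=0, draw]
  FD 7: (32,0) -> (39,0) [heading=0, draw]
  FD 1: (39,0) -> (40,0) [heading=0, draw]
  -- iteration 3/4 --
  FD 8: (40,0) -> (48,0) [heading=0, draw]
  FD 4: (48,0) -> (52,0) [heading=0, draw]
  FD 7: (52,0) -> (59,0) [heading=0, draw]
  FD 1: (59,0) -> (60,0) [heading=0, draw]
  -- iteration 4/4 --
  FD 8: (60,0) -> (68,0) [heading=0, draw]
  FD 4: (68,0) -> (72,0) [heading=0, draw]
  FD 7: (72,0) -> (79,0) [heading=0, draw]
  FD 1: (79,0) -> (80,0) [heading=0, draw]
]
Final: pos=(80,0), heading=0, 16 segment(s) drawn

Segment lengths:
  seg 1: (0,0) -> (8,0), length = 8
  seg 2: (8,0) -> (12,0), length = 4
  seg 3: (12,0) -> (19,0), length = 7
  seg 4: (19,0) -> (20,0), length = 1
  seg 5: (20,0) -> (28,0), length = 8
  seg 6: (28,0) -> (32,0), length = 4
  seg 7: (32,0) -> (39,0), length = 7
  seg 8: (39,0) -> (40,0), length = 1
  seg 9: (40,0) -> (48,0), length = 8
  seg 10: (48,0) -> (52,0), length = 4
  seg 11: (52,0) -> (59,0), length = 7
  seg 12: (59,0) -> (60,0), length = 1
  seg 13: (60,0) -> (68,0), length = 8
  seg 14: (68,0) -> (72,0), length = 4
  seg 15: (72,0) -> (79,0), length = 7
  seg 16: (79,0) -> (80,0), length = 1
Total = 80

Answer: 80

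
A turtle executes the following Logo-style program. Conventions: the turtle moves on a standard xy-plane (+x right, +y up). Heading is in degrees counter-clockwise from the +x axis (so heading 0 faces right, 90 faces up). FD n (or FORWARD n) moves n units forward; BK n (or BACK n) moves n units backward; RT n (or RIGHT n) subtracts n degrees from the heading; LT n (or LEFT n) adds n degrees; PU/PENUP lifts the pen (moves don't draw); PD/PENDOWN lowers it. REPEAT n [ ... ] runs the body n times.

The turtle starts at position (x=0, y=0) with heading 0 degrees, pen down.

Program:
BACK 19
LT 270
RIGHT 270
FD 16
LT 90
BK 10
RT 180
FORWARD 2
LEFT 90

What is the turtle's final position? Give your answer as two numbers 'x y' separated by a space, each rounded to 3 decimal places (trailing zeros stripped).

Answer: -3 -12

Derivation:
Executing turtle program step by step:
Start: pos=(0,0), heading=0, pen down
BK 19: (0,0) -> (-19,0) [heading=0, draw]
LT 270: heading 0 -> 270
RT 270: heading 270 -> 0
FD 16: (-19,0) -> (-3,0) [heading=0, draw]
LT 90: heading 0 -> 90
BK 10: (-3,0) -> (-3,-10) [heading=90, draw]
RT 180: heading 90 -> 270
FD 2: (-3,-10) -> (-3,-12) [heading=270, draw]
LT 90: heading 270 -> 0
Final: pos=(-3,-12), heading=0, 4 segment(s) drawn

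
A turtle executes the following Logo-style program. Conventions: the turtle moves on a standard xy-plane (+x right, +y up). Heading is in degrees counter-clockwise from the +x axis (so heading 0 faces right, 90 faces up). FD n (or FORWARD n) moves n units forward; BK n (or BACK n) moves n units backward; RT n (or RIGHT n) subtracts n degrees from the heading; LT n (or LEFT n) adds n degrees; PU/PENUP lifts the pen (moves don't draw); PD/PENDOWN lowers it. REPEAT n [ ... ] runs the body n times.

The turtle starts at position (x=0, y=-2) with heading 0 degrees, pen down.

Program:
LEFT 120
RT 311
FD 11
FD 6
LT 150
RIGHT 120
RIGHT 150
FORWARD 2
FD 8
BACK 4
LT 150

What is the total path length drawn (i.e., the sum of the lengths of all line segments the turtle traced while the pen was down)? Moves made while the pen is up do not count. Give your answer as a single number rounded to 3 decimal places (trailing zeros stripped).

Answer: 31

Derivation:
Executing turtle program step by step:
Start: pos=(0,-2), heading=0, pen down
LT 120: heading 0 -> 120
RT 311: heading 120 -> 169
FD 11: (0,-2) -> (-10.798,0.099) [heading=169, draw]
FD 6: (-10.798,0.099) -> (-16.688,1.244) [heading=169, draw]
LT 150: heading 169 -> 319
RT 120: heading 319 -> 199
RT 150: heading 199 -> 49
FD 2: (-16.688,1.244) -> (-15.376,2.753) [heading=49, draw]
FD 8: (-15.376,2.753) -> (-10.127,8.791) [heading=49, draw]
BK 4: (-10.127,8.791) -> (-12.751,5.772) [heading=49, draw]
LT 150: heading 49 -> 199
Final: pos=(-12.751,5.772), heading=199, 5 segment(s) drawn

Segment lengths:
  seg 1: (0,-2) -> (-10.798,0.099), length = 11
  seg 2: (-10.798,0.099) -> (-16.688,1.244), length = 6
  seg 3: (-16.688,1.244) -> (-15.376,2.753), length = 2
  seg 4: (-15.376,2.753) -> (-10.127,8.791), length = 8
  seg 5: (-10.127,8.791) -> (-12.751,5.772), length = 4
Total = 31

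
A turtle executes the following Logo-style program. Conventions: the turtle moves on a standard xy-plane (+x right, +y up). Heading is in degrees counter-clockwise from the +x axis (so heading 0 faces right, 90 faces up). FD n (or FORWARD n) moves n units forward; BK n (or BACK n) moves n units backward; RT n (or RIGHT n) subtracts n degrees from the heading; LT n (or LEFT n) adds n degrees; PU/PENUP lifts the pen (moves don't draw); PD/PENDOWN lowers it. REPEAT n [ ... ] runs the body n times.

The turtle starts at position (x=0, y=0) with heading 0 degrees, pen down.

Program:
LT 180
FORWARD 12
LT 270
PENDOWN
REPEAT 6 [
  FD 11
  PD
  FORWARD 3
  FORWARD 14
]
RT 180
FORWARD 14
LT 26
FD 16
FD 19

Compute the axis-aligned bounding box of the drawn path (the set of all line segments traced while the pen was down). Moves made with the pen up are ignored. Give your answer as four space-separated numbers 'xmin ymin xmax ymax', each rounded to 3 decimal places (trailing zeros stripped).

Answer: -12 0 3.343 168

Derivation:
Executing turtle program step by step:
Start: pos=(0,0), heading=0, pen down
LT 180: heading 0 -> 180
FD 12: (0,0) -> (-12,0) [heading=180, draw]
LT 270: heading 180 -> 90
PD: pen down
REPEAT 6 [
  -- iteration 1/6 --
  FD 11: (-12,0) -> (-12,11) [heading=90, draw]
  PD: pen down
  FD 3: (-12,11) -> (-12,14) [heading=90, draw]
  FD 14: (-12,14) -> (-12,28) [heading=90, draw]
  -- iteration 2/6 --
  FD 11: (-12,28) -> (-12,39) [heading=90, draw]
  PD: pen down
  FD 3: (-12,39) -> (-12,42) [heading=90, draw]
  FD 14: (-12,42) -> (-12,56) [heading=90, draw]
  -- iteration 3/6 --
  FD 11: (-12,56) -> (-12,67) [heading=90, draw]
  PD: pen down
  FD 3: (-12,67) -> (-12,70) [heading=90, draw]
  FD 14: (-12,70) -> (-12,84) [heading=90, draw]
  -- iteration 4/6 --
  FD 11: (-12,84) -> (-12,95) [heading=90, draw]
  PD: pen down
  FD 3: (-12,95) -> (-12,98) [heading=90, draw]
  FD 14: (-12,98) -> (-12,112) [heading=90, draw]
  -- iteration 5/6 --
  FD 11: (-12,112) -> (-12,123) [heading=90, draw]
  PD: pen down
  FD 3: (-12,123) -> (-12,126) [heading=90, draw]
  FD 14: (-12,126) -> (-12,140) [heading=90, draw]
  -- iteration 6/6 --
  FD 11: (-12,140) -> (-12,151) [heading=90, draw]
  PD: pen down
  FD 3: (-12,151) -> (-12,154) [heading=90, draw]
  FD 14: (-12,154) -> (-12,168) [heading=90, draw]
]
RT 180: heading 90 -> 270
FD 14: (-12,168) -> (-12,154) [heading=270, draw]
LT 26: heading 270 -> 296
FD 16: (-12,154) -> (-4.986,139.619) [heading=296, draw]
FD 19: (-4.986,139.619) -> (3.343,122.542) [heading=296, draw]
Final: pos=(3.343,122.542), heading=296, 22 segment(s) drawn

Segment endpoints: x in {-12, -12, -12, -12, -12, -12, -12, -12, -12, -12, -12, -12, -12, -12, -12, -12, -12, -12, -12, -12, -4.986, 0, 3.343}, y in {0, 0, 11, 14, 28, 39, 42, 56, 67, 70, 84, 95, 98, 112, 122.542, 123, 126, 139.619, 140, 151, 154, 168}
xmin=-12, ymin=0, xmax=3.343, ymax=168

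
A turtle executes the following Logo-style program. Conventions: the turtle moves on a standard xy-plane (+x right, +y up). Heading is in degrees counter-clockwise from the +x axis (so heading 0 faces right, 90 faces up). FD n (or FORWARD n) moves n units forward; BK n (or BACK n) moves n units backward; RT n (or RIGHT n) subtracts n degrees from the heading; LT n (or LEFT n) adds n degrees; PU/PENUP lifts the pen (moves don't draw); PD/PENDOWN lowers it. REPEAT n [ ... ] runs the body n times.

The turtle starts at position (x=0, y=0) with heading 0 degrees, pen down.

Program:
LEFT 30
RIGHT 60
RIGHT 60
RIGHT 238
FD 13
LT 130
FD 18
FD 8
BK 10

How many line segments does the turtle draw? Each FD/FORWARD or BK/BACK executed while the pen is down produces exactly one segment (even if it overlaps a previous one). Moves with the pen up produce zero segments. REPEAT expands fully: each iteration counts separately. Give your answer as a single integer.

Answer: 4

Derivation:
Executing turtle program step by step:
Start: pos=(0,0), heading=0, pen down
LT 30: heading 0 -> 30
RT 60: heading 30 -> 330
RT 60: heading 330 -> 270
RT 238: heading 270 -> 32
FD 13: (0,0) -> (11.025,6.889) [heading=32, draw]
LT 130: heading 32 -> 162
FD 18: (11.025,6.889) -> (-6.094,12.451) [heading=162, draw]
FD 8: (-6.094,12.451) -> (-13.703,14.923) [heading=162, draw]
BK 10: (-13.703,14.923) -> (-4.192,11.833) [heading=162, draw]
Final: pos=(-4.192,11.833), heading=162, 4 segment(s) drawn
Segments drawn: 4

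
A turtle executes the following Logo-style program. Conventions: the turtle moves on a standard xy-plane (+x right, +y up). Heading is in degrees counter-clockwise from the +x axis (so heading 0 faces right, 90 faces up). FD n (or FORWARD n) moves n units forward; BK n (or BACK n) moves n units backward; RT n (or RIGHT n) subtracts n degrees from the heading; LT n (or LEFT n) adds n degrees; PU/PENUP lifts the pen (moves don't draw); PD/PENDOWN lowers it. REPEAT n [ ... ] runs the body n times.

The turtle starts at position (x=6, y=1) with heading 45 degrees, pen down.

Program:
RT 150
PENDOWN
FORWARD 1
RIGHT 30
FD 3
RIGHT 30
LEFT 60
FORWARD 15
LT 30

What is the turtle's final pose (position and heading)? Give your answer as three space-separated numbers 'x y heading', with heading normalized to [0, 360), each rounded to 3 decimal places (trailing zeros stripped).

Answer: -0.262 -16.576 285

Derivation:
Executing turtle program step by step:
Start: pos=(6,1), heading=45, pen down
RT 150: heading 45 -> 255
PD: pen down
FD 1: (6,1) -> (5.741,0.034) [heading=255, draw]
RT 30: heading 255 -> 225
FD 3: (5.741,0.034) -> (3.62,-2.087) [heading=225, draw]
RT 30: heading 225 -> 195
LT 60: heading 195 -> 255
FD 15: (3.62,-2.087) -> (-0.262,-16.576) [heading=255, draw]
LT 30: heading 255 -> 285
Final: pos=(-0.262,-16.576), heading=285, 3 segment(s) drawn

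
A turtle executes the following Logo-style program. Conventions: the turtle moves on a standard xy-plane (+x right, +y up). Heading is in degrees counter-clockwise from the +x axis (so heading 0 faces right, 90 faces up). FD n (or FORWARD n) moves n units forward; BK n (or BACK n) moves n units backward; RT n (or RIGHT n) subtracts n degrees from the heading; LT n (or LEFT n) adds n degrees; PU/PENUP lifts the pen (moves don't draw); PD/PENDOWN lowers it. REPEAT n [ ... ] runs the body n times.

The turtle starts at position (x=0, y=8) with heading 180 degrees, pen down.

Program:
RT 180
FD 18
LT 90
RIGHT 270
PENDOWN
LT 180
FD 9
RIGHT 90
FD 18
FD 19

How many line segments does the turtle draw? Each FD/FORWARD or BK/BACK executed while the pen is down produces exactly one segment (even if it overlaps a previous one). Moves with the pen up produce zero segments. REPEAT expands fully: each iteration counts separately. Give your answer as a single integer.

Answer: 4

Derivation:
Executing turtle program step by step:
Start: pos=(0,8), heading=180, pen down
RT 180: heading 180 -> 0
FD 18: (0,8) -> (18,8) [heading=0, draw]
LT 90: heading 0 -> 90
RT 270: heading 90 -> 180
PD: pen down
LT 180: heading 180 -> 0
FD 9: (18,8) -> (27,8) [heading=0, draw]
RT 90: heading 0 -> 270
FD 18: (27,8) -> (27,-10) [heading=270, draw]
FD 19: (27,-10) -> (27,-29) [heading=270, draw]
Final: pos=(27,-29), heading=270, 4 segment(s) drawn
Segments drawn: 4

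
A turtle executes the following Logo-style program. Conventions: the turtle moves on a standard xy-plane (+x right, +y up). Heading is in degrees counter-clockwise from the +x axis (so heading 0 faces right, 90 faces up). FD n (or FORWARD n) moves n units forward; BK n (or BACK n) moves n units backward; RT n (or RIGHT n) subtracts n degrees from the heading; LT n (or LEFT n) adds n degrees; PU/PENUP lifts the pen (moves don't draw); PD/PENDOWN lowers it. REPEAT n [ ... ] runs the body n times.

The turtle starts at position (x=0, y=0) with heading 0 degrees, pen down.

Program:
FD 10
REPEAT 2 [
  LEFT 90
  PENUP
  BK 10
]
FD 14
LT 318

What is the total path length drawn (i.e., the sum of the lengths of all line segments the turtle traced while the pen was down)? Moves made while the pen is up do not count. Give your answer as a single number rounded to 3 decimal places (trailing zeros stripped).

Answer: 10

Derivation:
Executing turtle program step by step:
Start: pos=(0,0), heading=0, pen down
FD 10: (0,0) -> (10,0) [heading=0, draw]
REPEAT 2 [
  -- iteration 1/2 --
  LT 90: heading 0 -> 90
  PU: pen up
  BK 10: (10,0) -> (10,-10) [heading=90, move]
  -- iteration 2/2 --
  LT 90: heading 90 -> 180
  PU: pen up
  BK 10: (10,-10) -> (20,-10) [heading=180, move]
]
FD 14: (20,-10) -> (6,-10) [heading=180, move]
LT 318: heading 180 -> 138
Final: pos=(6,-10), heading=138, 1 segment(s) drawn

Segment lengths:
  seg 1: (0,0) -> (10,0), length = 10
Total = 10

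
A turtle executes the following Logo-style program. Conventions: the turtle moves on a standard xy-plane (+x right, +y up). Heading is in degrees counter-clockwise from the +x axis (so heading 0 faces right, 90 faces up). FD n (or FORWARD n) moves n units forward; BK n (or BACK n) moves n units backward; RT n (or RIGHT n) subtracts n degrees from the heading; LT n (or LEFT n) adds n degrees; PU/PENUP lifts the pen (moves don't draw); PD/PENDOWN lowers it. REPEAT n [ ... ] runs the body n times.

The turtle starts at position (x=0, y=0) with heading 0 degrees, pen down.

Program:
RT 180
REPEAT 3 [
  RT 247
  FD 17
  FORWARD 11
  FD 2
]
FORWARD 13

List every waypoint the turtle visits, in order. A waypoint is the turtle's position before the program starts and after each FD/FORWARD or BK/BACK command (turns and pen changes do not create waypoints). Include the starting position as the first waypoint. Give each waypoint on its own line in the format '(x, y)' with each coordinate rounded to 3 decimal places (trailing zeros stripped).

Executing turtle program step by step:
Start: pos=(0,0), heading=0, pen down
RT 180: heading 0 -> 180
REPEAT 3 [
  -- iteration 1/3 --
  RT 247: heading 180 -> 293
  FD 17: (0,0) -> (6.642,-15.649) [heading=293, draw]
  FD 11: (6.642,-15.649) -> (10.94,-25.774) [heading=293, draw]
  FD 2: (10.94,-25.774) -> (11.722,-27.615) [heading=293, draw]
  -- iteration 2/3 --
  RT 247: heading 293 -> 46
  FD 17: (11.722,-27.615) -> (23.531,-15.386) [heading=46, draw]
  FD 11: (23.531,-15.386) -> (31.172,-7.474) [heading=46, draw]
  FD 2: (31.172,-7.474) -> (32.562,-6.035) [heading=46, draw]
  -- iteration 3/3 --
  RT 247: heading 46 -> 159
  FD 17: (32.562,-6.035) -> (16.691,0.057) [heading=159, draw]
  FD 11: (16.691,0.057) -> (6.421,3.999) [heading=159, draw]
  FD 2: (6.421,3.999) -> (4.554,4.716) [heading=159, draw]
]
FD 13: (4.554,4.716) -> (-7.582,9.375) [heading=159, draw]
Final: pos=(-7.582,9.375), heading=159, 10 segment(s) drawn
Waypoints (11 total):
(0, 0)
(6.642, -15.649)
(10.94, -25.774)
(11.722, -27.615)
(23.531, -15.386)
(31.172, -7.474)
(32.562, -6.035)
(16.691, 0.057)
(6.421, 3.999)
(4.554, 4.716)
(-7.582, 9.375)

Answer: (0, 0)
(6.642, -15.649)
(10.94, -25.774)
(11.722, -27.615)
(23.531, -15.386)
(31.172, -7.474)
(32.562, -6.035)
(16.691, 0.057)
(6.421, 3.999)
(4.554, 4.716)
(-7.582, 9.375)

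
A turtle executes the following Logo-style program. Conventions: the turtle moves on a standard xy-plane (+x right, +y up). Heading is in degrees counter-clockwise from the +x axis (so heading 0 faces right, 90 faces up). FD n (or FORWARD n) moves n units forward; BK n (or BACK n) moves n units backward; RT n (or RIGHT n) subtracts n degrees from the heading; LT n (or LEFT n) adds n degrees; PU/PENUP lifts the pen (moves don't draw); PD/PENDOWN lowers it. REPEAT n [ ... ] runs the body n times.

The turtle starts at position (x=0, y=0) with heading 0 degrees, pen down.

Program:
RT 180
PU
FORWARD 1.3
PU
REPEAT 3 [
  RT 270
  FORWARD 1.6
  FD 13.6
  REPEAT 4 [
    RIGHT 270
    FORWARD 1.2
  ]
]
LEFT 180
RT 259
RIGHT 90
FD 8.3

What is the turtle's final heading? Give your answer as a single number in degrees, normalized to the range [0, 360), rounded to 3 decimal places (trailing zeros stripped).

Executing turtle program step by step:
Start: pos=(0,0), heading=0, pen down
RT 180: heading 0 -> 180
PU: pen up
FD 1.3: (0,0) -> (-1.3,0) [heading=180, move]
PU: pen up
REPEAT 3 [
  -- iteration 1/3 --
  RT 270: heading 180 -> 270
  FD 1.6: (-1.3,0) -> (-1.3,-1.6) [heading=270, move]
  FD 13.6: (-1.3,-1.6) -> (-1.3,-15.2) [heading=270, move]
  REPEAT 4 [
    -- iteration 1/4 --
    RT 270: heading 270 -> 0
    FD 1.2: (-1.3,-15.2) -> (-0.1,-15.2) [heading=0, move]
    -- iteration 2/4 --
    RT 270: heading 0 -> 90
    FD 1.2: (-0.1,-15.2) -> (-0.1,-14) [heading=90, move]
    -- iteration 3/4 --
    RT 270: heading 90 -> 180
    FD 1.2: (-0.1,-14) -> (-1.3,-14) [heading=180, move]
    -- iteration 4/4 --
    RT 270: heading 180 -> 270
    FD 1.2: (-1.3,-14) -> (-1.3,-15.2) [heading=270, move]
  ]
  -- iteration 2/3 --
  RT 270: heading 270 -> 0
  FD 1.6: (-1.3,-15.2) -> (0.3,-15.2) [heading=0, move]
  FD 13.6: (0.3,-15.2) -> (13.9,-15.2) [heading=0, move]
  REPEAT 4 [
    -- iteration 1/4 --
    RT 270: heading 0 -> 90
    FD 1.2: (13.9,-15.2) -> (13.9,-14) [heading=90, move]
    -- iteration 2/4 --
    RT 270: heading 90 -> 180
    FD 1.2: (13.9,-14) -> (12.7,-14) [heading=180, move]
    -- iteration 3/4 --
    RT 270: heading 180 -> 270
    FD 1.2: (12.7,-14) -> (12.7,-15.2) [heading=270, move]
    -- iteration 4/4 --
    RT 270: heading 270 -> 0
    FD 1.2: (12.7,-15.2) -> (13.9,-15.2) [heading=0, move]
  ]
  -- iteration 3/3 --
  RT 270: heading 0 -> 90
  FD 1.6: (13.9,-15.2) -> (13.9,-13.6) [heading=90, move]
  FD 13.6: (13.9,-13.6) -> (13.9,0) [heading=90, move]
  REPEAT 4 [
    -- iteration 1/4 --
    RT 270: heading 90 -> 180
    FD 1.2: (13.9,0) -> (12.7,0) [heading=180, move]
    -- iteration 2/4 --
    RT 270: heading 180 -> 270
    FD 1.2: (12.7,0) -> (12.7,-1.2) [heading=270, move]
    -- iteration 3/4 --
    RT 270: heading 270 -> 0
    FD 1.2: (12.7,-1.2) -> (13.9,-1.2) [heading=0, move]
    -- iteration 4/4 --
    RT 270: heading 0 -> 90
    FD 1.2: (13.9,-1.2) -> (13.9,0) [heading=90, move]
  ]
]
LT 180: heading 90 -> 270
RT 259: heading 270 -> 11
RT 90: heading 11 -> 281
FD 8.3: (13.9,0) -> (15.484,-8.148) [heading=281, move]
Final: pos=(15.484,-8.148), heading=281, 0 segment(s) drawn

Answer: 281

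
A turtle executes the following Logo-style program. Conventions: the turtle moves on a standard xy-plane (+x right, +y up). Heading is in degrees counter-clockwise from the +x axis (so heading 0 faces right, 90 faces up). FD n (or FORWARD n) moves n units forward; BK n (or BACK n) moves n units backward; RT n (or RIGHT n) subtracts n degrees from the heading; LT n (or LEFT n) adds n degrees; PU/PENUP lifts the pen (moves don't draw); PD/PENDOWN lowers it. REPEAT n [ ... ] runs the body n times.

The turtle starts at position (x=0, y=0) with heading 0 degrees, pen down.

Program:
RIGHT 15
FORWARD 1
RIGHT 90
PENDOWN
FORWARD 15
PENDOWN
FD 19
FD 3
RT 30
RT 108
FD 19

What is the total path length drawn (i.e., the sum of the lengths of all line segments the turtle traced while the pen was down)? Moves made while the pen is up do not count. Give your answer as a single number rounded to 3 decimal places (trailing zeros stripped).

Executing turtle program step by step:
Start: pos=(0,0), heading=0, pen down
RT 15: heading 0 -> 345
FD 1: (0,0) -> (0.966,-0.259) [heading=345, draw]
RT 90: heading 345 -> 255
PD: pen down
FD 15: (0.966,-0.259) -> (-2.916,-14.748) [heading=255, draw]
PD: pen down
FD 19: (-2.916,-14.748) -> (-7.834,-33.1) [heading=255, draw]
FD 3: (-7.834,-33.1) -> (-8.61,-35.998) [heading=255, draw]
RT 30: heading 255 -> 225
RT 108: heading 225 -> 117
FD 19: (-8.61,-35.998) -> (-17.236,-19.069) [heading=117, draw]
Final: pos=(-17.236,-19.069), heading=117, 5 segment(s) drawn

Segment lengths:
  seg 1: (0,0) -> (0.966,-0.259), length = 1
  seg 2: (0.966,-0.259) -> (-2.916,-14.748), length = 15
  seg 3: (-2.916,-14.748) -> (-7.834,-33.1), length = 19
  seg 4: (-7.834,-33.1) -> (-8.61,-35.998), length = 3
  seg 5: (-8.61,-35.998) -> (-17.236,-19.069), length = 19
Total = 57

Answer: 57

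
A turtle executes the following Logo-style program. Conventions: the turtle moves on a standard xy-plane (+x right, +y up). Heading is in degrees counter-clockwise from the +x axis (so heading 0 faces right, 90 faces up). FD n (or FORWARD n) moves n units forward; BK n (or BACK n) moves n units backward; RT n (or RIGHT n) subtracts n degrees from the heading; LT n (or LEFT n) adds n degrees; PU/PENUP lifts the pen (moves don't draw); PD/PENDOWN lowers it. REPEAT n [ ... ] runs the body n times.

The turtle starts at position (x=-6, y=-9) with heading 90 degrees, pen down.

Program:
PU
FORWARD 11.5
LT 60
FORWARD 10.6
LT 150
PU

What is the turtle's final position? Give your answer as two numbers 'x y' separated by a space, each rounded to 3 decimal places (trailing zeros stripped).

Executing turtle program step by step:
Start: pos=(-6,-9), heading=90, pen down
PU: pen up
FD 11.5: (-6,-9) -> (-6,2.5) [heading=90, move]
LT 60: heading 90 -> 150
FD 10.6: (-6,2.5) -> (-15.18,7.8) [heading=150, move]
LT 150: heading 150 -> 300
PU: pen up
Final: pos=(-15.18,7.8), heading=300, 0 segment(s) drawn

Answer: -15.18 7.8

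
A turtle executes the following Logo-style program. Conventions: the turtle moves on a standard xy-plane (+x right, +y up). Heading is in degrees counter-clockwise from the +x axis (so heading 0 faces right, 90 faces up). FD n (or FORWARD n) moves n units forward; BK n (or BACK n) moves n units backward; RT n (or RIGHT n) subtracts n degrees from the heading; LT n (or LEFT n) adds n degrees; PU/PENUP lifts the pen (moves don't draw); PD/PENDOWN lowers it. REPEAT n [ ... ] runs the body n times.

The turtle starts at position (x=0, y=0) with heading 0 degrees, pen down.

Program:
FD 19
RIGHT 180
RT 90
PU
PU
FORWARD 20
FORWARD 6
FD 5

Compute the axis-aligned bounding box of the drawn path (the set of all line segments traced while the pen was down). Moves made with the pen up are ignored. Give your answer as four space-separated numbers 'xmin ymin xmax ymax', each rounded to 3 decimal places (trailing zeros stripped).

Executing turtle program step by step:
Start: pos=(0,0), heading=0, pen down
FD 19: (0,0) -> (19,0) [heading=0, draw]
RT 180: heading 0 -> 180
RT 90: heading 180 -> 90
PU: pen up
PU: pen up
FD 20: (19,0) -> (19,20) [heading=90, move]
FD 6: (19,20) -> (19,26) [heading=90, move]
FD 5: (19,26) -> (19,31) [heading=90, move]
Final: pos=(19,31), heading=90, 1 segment(s) drawn

Segment endpoints: x in {0, 19}, y in {0}
xmin=0, ymin=0, xmax=19, ymax=0

Answer: 0 0 19 0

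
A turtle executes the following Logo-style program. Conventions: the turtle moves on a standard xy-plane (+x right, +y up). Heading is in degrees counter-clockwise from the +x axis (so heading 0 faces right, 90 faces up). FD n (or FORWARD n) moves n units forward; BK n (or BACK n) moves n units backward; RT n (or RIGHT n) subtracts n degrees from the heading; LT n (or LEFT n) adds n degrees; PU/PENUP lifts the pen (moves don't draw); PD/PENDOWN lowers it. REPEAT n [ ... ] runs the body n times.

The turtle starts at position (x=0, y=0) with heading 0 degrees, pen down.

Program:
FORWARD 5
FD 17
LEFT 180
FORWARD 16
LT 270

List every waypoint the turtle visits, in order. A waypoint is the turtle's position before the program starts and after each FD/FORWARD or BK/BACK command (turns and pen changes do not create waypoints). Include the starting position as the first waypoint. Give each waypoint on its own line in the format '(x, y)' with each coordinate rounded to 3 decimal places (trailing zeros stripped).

Executing turtle program step by step:
Start: pos=(0,0), heading=0, pen down
FD 5: (0,0) -> (5,0) [heading=0, draw]
FD 17: (5,0) -> (22,0) [heading=0, draw]
LT 180: heading 0 -> 180
FD 16: (22,0) -> (6,0) [heading=180, draw]
LT 270: heading 180 -> 90
Final: pos=(6,0), heading=90, 3 segment(s) drawn
Waypoints (4 total):
(0, 0)
(5, 0)
(22, 0)
(6, 0)

Answer: (0, 0)
(5, 0)
(22, 0)
(6, 0)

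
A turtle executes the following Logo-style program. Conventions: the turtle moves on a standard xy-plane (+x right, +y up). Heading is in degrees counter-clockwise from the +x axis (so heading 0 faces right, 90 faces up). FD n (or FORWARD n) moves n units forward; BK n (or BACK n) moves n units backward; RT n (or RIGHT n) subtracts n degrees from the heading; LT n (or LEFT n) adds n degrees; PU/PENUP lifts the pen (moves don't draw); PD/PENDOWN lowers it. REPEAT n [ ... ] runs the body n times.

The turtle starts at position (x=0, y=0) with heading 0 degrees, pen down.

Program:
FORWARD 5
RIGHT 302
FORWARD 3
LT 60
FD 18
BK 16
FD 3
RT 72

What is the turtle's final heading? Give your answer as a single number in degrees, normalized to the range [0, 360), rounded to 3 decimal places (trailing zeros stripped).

Executing turtle program step by step:
Start: pos=(0,0), heading=0, pen down
FD 5: (0,0) -> (5,0) [heading=0, draw]
RT 302: heading 0 -> 58
FD 3: (5,0) -> (6.59,2.544) [heading=58, draw]
LT 60: heading 58 -> 118
FD 18: (6.59,2.544) -> (-1.861,18.437) [heading=118, draw]
BK 16: (-1.861,18.437) -> (5.651,4.31) [heading=118, draw]
FD 3: (5.651,4.31) -> (4.242,6.959) [heading=118, draw]
RT 72: heading 118 -> 46
Final: pos=(4.242,6.959), heading=46, 5 segment(s) drawn

Answer: 46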